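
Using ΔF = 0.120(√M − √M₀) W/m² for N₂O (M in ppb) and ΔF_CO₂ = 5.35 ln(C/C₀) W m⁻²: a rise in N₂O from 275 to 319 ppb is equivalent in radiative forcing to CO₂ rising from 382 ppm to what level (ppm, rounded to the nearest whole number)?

C ≈ 393 ppm

N₂O forcing: 0.120 × (√319 − √275) = 0.120 × (17.8606 − 16.5831) = 0.120 × 1.2775 = 0.15330 W/m².
Set 5.35 ln(C/382) = 0.15330: ln(C/382) = 0.15330/5.35 = 0.02865, so C = 382 × e^0.02865 = 382 × 1.02906 = 393.10 ppm.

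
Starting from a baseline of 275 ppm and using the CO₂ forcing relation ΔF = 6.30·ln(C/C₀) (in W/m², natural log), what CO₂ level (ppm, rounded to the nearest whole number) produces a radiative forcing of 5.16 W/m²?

C ≈ 624 ppm

Set 6.30 ln(C/275) = 5.16, so ln(C/275) = 5.16/6.30 = 0.81905.
Then C/275 = e^0.81905 = 2.26834, giving C = 275 × 2.26834 = 623.79 ppm.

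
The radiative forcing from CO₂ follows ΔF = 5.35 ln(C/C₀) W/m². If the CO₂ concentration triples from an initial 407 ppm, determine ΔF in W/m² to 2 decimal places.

ΔF = 5.88 W/m²

ΔF = 5.35 × ln(3) = 5.35 × 1.09861 = 5.8776 W/m².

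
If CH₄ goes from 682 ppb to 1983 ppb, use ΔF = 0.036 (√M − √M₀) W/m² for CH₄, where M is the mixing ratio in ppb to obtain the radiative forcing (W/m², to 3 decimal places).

ΔF = 0.663 W/m²

CH₄: 0.036 × (√1983 − √682) = 0.036 × (44.5309 − 26.1151) = 0.036 × 18.4158 = 0.6630 W/m².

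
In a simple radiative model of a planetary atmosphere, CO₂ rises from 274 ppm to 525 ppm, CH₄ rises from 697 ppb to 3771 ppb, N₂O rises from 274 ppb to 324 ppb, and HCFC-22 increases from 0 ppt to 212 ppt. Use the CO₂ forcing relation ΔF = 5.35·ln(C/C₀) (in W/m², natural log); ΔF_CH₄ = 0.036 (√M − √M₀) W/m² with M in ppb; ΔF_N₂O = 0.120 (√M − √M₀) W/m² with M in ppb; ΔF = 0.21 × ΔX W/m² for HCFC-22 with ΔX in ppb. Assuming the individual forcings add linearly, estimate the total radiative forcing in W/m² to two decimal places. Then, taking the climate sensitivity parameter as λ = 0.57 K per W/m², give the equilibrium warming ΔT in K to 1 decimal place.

CO₂: 5.35 × ln(525/274) = 5.35 × ln(1.91606) = 5.35 × 0.65027 = 3.4789 W/m².
CH₄: 0.036 × (√3771 − √697) = 0.036 × (61.4085 − 26.4008) = 0.036 × 35.0077 = 1.2603 W/m².
N₂O: 0.120 × (√324 − √274) = 0.120 × (18.0000 − 16.5529) = 0.120 × 1.4471 = 0.1737 W/m².
HCFC-22: Δ = 212 − 0 = 212 ppt = 0.212 ppb; ΔF = 0.21 × 0.212 = 0.0445 W/m².
Total ΔF = 3.4789 + 1.2603 + 0.1737 + 0.0445 = 4.9574 W/m².
ΔT = λ ΔF = 0.57 × 4.96 = 2.8272 K.

ΔF = 4.96 W/m²; ΔT = 2.8 K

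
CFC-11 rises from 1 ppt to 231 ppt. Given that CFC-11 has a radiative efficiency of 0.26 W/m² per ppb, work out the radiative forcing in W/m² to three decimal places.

CFC-11: Δ = 231 − 1 = 230 ppt = 0.230 ppb; ΔF = 0.26 × 0.230 = 0.0598 W/m².

ΔF = 0.060 W/m²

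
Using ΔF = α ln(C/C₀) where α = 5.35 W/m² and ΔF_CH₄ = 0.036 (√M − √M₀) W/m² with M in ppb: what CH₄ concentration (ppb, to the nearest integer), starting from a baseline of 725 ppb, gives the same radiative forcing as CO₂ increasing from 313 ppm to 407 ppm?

CO₂ forcing: 5.35 × ln(407/313) = 5.35 × 0.262610 = 1.40496 W/m².
Set 0.036(√M − √725) = 1.40496: √M = 1.40496/0.036 + √725 = 39.0267 + 26.9258 = 65.9525.
M = (65.9525)² = 4349.73 ppb.

M ≈ 4350 ppb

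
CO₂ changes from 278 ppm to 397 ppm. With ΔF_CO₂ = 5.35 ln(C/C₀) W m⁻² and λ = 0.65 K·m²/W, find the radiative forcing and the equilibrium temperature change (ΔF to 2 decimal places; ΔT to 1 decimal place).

CO₂: 5.35 × ln(397/278) = 5.35 × ln(1.42806) = 5.35 × 0.35632 = 1.9063 W/m².
ΔT = λ ΔF = 0.65 × 1.91 = 1.2415 K.

ΔF = 1.91 W/m²; ΔT = 1.2 K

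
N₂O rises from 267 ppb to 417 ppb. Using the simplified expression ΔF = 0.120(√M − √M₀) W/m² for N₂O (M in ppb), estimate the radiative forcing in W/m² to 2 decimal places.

N₂O: 0.120 × (√417 − √267) = 0.120 × (20.4206 − 16.3401) = 0.120 × 4.0805 = 0.4897 W/m².

ΔF = 0.49 W/m²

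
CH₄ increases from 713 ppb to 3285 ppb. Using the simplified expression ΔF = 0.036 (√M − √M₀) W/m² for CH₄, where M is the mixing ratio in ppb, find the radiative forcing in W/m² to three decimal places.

ΔF = 1.102 W/m²

CH₄: 0.036 × (√3285 − √713) = 0.036 × (57.3149 − 26.7021) = 0.036 × 30.6128 = 1.1021 W/m².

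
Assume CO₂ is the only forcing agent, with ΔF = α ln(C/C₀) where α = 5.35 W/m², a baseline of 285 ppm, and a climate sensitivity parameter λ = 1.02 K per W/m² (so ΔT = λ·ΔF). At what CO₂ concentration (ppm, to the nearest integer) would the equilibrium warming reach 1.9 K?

C ≈ 404 ppm

Required forcing: ΔF = ΔT/λ = 1.9/1.02 = 1.8627 W/m².
Then ln(C/285) = ΔF/5.35 = 1.8627/5.35 = 0.34817.
So C = 285 × e^0.34817 = 285 × 1.41647 = 403.69 ppm.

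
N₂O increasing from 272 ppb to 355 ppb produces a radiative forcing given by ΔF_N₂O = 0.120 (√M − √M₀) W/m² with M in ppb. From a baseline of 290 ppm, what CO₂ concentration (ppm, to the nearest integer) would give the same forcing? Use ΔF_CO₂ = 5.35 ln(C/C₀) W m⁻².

C ≈ 306 ppm

N₂O forcing: 0.120 × (√355 − √272) = 0.120 × (18.8414 − 16.4924) = 0.120 × 2.3490 = 0.28188 W/m².
Set 5.35 ln(C/290) = 0.28188: ln(C/290) = 0.28188/5.35 = 0.05269, so C = 290 × e^0.05269 = 290 × 1.05410 = 305.69 ppm.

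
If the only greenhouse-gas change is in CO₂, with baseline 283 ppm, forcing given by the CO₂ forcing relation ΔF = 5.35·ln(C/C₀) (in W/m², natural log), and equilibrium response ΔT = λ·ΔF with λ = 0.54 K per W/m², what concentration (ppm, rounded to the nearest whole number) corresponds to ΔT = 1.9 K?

Required forcing: ΔF = ΔT/λ = 1.9/0.54 = 3.5185 W/m².
Then ln(C/283) = ΔF/5.35 = 3.5185/5.35 = 0.65766.
So C = 283 × e^0.65766 = 283 × 1.93027 = 546.27 ppm.

C ≈ 546 ppm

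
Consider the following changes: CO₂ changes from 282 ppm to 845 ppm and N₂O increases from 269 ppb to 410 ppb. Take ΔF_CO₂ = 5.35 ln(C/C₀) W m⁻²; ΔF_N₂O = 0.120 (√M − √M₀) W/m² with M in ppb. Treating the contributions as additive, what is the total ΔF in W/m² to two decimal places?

ΔF = 6.33 W/m²

CO₂: 5.35 × ln(845/282) = 5.35 × ln(2.99645) = 5.35 × 1.09743 = 5.8713 W/m².
N₂O: 0.120 × (√410 − √269) = 0.120 × (20.2485 − 16.4012) = 0.120 × 3.8473 = 0.4617 W/m².
Total ΔF = 5.8713 + 0.4617 = 6.3330 W/m².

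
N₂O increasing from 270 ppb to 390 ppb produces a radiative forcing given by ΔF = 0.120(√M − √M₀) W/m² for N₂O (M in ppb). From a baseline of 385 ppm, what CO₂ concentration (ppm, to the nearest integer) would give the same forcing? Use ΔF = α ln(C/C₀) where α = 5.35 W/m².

C ≈ 415 ppm

N₂O forcing: 0.120 × (√390 − √270) = 0.120 × (19.7484 − 16.4317) = 0.120 × 3.3167 = 0.39800 W/m².
Set 5.35 ln(C/385) = 0.39800: ln(C/385) = 0.39800/5.35 = 0.07439, so C = 385 × e^0.07439 = 385 × 1.07723 = 414.73 ppm.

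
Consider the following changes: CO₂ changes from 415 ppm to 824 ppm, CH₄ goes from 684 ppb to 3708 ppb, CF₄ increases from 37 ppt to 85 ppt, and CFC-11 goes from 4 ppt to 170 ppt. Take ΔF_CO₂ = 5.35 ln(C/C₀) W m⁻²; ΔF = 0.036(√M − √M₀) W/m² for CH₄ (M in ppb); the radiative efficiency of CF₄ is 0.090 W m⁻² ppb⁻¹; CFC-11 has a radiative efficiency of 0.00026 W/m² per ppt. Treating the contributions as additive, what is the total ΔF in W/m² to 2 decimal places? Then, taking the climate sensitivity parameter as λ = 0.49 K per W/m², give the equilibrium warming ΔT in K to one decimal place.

ΔF = 4.97 W/m²; ΔT = 2.4 K

CO₂: 5.35 × ln(824/415) = 5.35 × ln(1.98554) = 5.35 × 0.68589 = 3.6695 W/m².
CH₄: 0.036 × (√3708 − √684) = 0.036 × (60.8933 − 26.1534) = 0.036 × 34.7399 = 1.2506 W/m².
CF₄: Δ = 85 − 37 = 48 ppt = 0.048 ppb; ΔF = 0.090 × 0.048 = 0.0043 W/m².
CFC-11: ΔF = 0.00026 × (170 − 4) = 0.00026 × 166 = 0.0432 W/m².
Total ΔF = 3.6695 + 1.2506 + 0.0043 + 0.0432 = 4.9676 W/m².
ΔT = λ ΔF = 0.49 × 4.97 = 2.4353 K.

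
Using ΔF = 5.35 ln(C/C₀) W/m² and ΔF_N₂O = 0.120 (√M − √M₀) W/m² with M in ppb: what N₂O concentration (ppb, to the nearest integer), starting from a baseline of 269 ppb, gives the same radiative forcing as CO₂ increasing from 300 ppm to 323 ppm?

M ≈ 388 ppb

CO₂ forcing: 5.35 × ln(323/300) = 5.35 × 0.073870 = 0.39520 W/m².
Set 0.120(√M − √269) = 0.39520: √M = 0.39520/0.120 + √269 = 3.2933 + 16.4012 = 19.6945.
M = (19.6945)² = 387.87 ppb.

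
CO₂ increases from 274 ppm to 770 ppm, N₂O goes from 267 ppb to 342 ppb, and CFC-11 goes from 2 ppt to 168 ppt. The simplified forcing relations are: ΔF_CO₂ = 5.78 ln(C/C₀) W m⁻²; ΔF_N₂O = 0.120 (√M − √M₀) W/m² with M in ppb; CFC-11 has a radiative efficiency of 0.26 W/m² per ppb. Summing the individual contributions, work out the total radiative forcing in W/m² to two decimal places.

CO₂: 5.78 × ln(770/274) = 5.78 × ln(2.81022) = 5.78 × 1.03326 = 5.9722 W/m².
N₂O: 0.120 × (√342 − √267) = 0.120 × (18.4932 − 16.3401) = 0.120 × 2.1531 = 0.2584 W/m².
CFC-11: Δ = 168 − 2 = 166 ppt = 0.166 ppb; ΔF = 0.26 × 0.166 = 0.0432 W/m².
Total ΔF = 5.9722 + 0.2584 + 0.0432 = 6.2738 W/m².

ΔF = 6.27 W/m²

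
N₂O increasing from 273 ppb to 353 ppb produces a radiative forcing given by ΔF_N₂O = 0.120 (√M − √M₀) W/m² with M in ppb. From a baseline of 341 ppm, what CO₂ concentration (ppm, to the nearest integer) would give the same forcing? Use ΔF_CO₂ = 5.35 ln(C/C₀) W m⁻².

C ≈ 359 ppm

N₂O forcing: 0.120 × (√353 − √273) = 0.120 × (18.7883 − 16.5227) = 0.120 × 2.2656 = 0.27187 W/m².
Set 5.35 ln(C/341) = 0.27187: ln(C/341) = 0.27187/5.35 = 0.05082, so C = 341 × e^0.05082 = 341 × 1.05213 = 358.78 ppm.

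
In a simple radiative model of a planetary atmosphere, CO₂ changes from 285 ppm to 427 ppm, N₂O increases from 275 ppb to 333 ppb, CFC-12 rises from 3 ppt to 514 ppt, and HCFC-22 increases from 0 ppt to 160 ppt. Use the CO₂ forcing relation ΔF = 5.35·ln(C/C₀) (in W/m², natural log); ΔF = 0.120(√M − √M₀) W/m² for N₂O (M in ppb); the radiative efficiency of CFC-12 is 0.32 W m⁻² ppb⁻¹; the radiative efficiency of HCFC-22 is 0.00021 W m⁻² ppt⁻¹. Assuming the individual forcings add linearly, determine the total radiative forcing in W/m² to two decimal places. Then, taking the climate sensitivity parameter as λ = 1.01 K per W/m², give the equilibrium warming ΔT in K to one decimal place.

ΔF = 2.56 W/m²; ΔT = 2.6 K

CO₂: 5.35 × ln(427/285) = 5.35 × ln(1.49825) = 5.35 × 0.40430 = 2.1630 W/m².
N₂O: 0.120 × (√333 − √275) = 0.120 × (18.2483 − 16.5831) = 0.120 × 1.6652 = 0.1998 W/m².
CFC-12: Δ = 514 − 3 = 511 ppt = 0.511 ppb; ΔF = 0.32 × 0.511 = 0.1635 W/m².
HCFC-22: ΔF = 0.00021 × (160 − 0) = 0.00021 × 160 = 0.0336 W/m².
Total ΔF = 2.1630 + 0.1998 + 0.1635 + 0.0336 = 2.5599 W/m².
ΔT = λ ΔF = 1.01 × 2.56 = 2.5856 K.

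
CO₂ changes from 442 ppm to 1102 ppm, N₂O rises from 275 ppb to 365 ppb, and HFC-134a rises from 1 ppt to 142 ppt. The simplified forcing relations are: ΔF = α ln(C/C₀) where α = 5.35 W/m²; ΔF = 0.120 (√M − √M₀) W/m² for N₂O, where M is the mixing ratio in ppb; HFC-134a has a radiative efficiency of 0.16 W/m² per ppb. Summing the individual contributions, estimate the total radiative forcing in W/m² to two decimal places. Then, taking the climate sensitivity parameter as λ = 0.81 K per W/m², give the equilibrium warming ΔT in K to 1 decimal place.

ΔF = 5.21 W/m²; ΔT = 4.2 K

CO₂: 5.35 × ln(1102/442) = 5.35 × ln(2.49321) = 5.35 × 0.91357 = 4.8876 W/m².
N₂O: 0.120 × (√365 − √275) = 0.120 × (19.1050 − 16.5831) = 0.120 × 2.5219 = 0.3026 W/m².
HFC-134a: Δ = 142 − 1 = 141 ppt = 0.141 ppb; ΔF = 0.16 × 0.141 = 0.0226 W/m².
Total ΔF = 4.8876 + 0.3026 + 0.0226 = 5.2128 W/m².
ΔT = λ ΔF = 0.81 × 5.21 = 4.2201 K.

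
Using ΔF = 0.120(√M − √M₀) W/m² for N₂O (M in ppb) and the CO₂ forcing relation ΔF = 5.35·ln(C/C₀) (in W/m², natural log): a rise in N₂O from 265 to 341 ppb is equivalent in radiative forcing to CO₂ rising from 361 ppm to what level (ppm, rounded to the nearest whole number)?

N₂O forcing: 0.120 × (√341 − √265) = 0.120 × (18.4662 − 16.2788) = 0.120 × 2.1874 = 0.26249 W/m².
Set 5.35 ln(C/361) = 0.26249: ln(C/361) = 0.26249/5.35 = 0.04906, so C = 361 × e^0.04906 = 361 × 1.05028 = 379.15 ppm.

C ≈ 379 ppm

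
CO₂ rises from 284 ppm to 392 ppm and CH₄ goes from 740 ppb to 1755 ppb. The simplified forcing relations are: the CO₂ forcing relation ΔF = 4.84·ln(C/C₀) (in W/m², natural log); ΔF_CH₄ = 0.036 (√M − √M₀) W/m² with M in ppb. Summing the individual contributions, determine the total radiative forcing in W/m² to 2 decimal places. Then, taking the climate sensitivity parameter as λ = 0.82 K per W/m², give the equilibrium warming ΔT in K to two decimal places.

CO₂: 4.84 × ln(392/284) = 4.84 × ln(1.38028) = 4.84 × 0.32229 = 1.5599 W/m².
CH₄: 0.036 × (√1755 − √740) = 0.036 × (41.8927 − 27.2029) = 0.036 × 14.6898 = 0.5288 W/m².
Total ΔF = 1.5599 + 0.5288 = 2.0887 W/m².
ΔT = λ ΔF = 0.82 × 2.09 = 1.7138 K.

ΔF = 2.09 W/m²; ΔT = 1.71 K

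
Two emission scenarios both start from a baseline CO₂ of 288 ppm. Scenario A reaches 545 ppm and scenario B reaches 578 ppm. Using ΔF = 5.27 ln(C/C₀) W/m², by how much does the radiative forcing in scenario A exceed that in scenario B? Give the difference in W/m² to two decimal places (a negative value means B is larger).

ΔF_A = 5.27 ln(545/288) = 5.27 × 0.63783 = 3.3614 W/m².
ΔF_B = 5.27 ln(578/288) = 5.27 × 0.69661 = 3.6711 W/m².
Difference: 3.3614 − 3.6711 = -0.3097 W/m².

ΔF_A − ΔF_B = -0.31 W/m²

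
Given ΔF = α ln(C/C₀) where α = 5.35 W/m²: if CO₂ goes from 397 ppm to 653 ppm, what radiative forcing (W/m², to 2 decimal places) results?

ΔF = 2.66 W/m²

CO₂: 5.35 × ln(653/397) = 5.35 × ln(1.64484) = 5.35 × 0.49764 = 2.6624 W/m².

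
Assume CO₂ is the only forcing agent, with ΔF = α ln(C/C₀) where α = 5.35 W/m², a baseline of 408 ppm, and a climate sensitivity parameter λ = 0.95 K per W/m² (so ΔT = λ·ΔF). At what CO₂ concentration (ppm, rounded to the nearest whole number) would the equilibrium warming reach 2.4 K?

C ≈ 654 ppm

Required forcing: ΔF = ΔT/λ = 2.4/0.95 = 2.5263 W/m².
Then ln(C/408) = ΔF/5.35 = 2.5263/5.35 = 0.47221.
So C = 408 × e^0.47221 = 408 × 1.60353 = 654.24 ppm.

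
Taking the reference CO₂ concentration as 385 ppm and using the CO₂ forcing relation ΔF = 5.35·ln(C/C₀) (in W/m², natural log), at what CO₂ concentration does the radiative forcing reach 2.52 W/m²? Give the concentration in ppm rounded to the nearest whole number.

Set 5.35 ln(C/385) = 2.52, so ln(C/385) = 2.52/5.35 = 0.47103.
Then C/385 = e^0.47103 = 1.60164, giving C = 385 × 1.60164 = 616.63 ppm.

C ≈ 617 ppm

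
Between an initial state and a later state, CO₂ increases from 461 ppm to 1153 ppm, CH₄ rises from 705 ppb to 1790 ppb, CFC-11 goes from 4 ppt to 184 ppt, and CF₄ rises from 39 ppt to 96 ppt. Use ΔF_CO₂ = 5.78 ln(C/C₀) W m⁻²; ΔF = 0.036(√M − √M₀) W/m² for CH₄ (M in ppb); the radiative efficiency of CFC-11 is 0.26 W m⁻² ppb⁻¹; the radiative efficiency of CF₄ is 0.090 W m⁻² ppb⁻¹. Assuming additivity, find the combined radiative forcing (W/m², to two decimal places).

ΔF = 5.92 W/m²

CO₂: 5.78 × ln(1153/461) = 5.78 × ln(2.50108) = 5.78 × 0.91672 = 5.2986 W/m².
CH₄: 0.036 × (√1790 − √705) = 0.036 × (42.3084 − 26.5518) = 0.036 × 15.7566 = 0.5672 W/m².
CFC-11: Δ = 184 − 4 = 180 ppt = 0.180 ppb; ΔF = 0.26 × 0.180 = 0.0468 W/m².
CF₄: Δ = 96 − 39 = 57 ppt = 0.057 ppb; ΔF = 0.090 × 0.057 = 0.0051 W/m².
Total ΔF = 5.2986 + 0.5672 + 0.0468 + 0.0051 = 5.9177 W/m².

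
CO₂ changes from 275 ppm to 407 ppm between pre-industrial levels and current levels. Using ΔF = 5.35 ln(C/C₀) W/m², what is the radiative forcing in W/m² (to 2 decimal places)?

CO₂: 5.35 × ln(407/275) = 5.35 × ln(1.48000) = 5.35 × 0.39204 = 2.0974 W/m².

ΔF = 2.10 W/m²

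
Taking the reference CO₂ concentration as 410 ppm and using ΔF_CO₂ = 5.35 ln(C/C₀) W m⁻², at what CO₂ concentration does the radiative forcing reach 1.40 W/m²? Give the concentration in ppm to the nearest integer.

Set 5.35 ln(C/410) = 1.40, so ln(C/410) = 1.40/5.35 = 0.26168.
Then C/410 = e^0.26168 = 1.29911, giving C = 410 × 1.29911 = 532.64 ppm.

C ≈ 533 ppm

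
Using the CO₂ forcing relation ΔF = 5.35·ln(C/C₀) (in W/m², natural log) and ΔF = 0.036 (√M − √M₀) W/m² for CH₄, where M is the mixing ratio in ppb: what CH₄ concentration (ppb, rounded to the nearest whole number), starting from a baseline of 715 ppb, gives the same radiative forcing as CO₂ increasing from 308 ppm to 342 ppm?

M ≈ 1789 ppb

CO₂ forcing: 5.35 × ln(342/308) = 5.35 × 0.104711 = 0.56020 W/m².
Set 0.036(√M − √715) = 0.56020: √M = 0.56020/0.036 + √715 = 15.5611 + 26.7395 = 42.3006.
M = (42.3006)² = 1789.34 ppb.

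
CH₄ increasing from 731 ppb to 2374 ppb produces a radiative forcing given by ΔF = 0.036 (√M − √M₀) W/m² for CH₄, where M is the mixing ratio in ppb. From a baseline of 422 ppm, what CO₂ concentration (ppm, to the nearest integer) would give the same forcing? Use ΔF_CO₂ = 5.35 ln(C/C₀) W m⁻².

C ≈ 488 ppm

CH₄ forcing: 0.036 × (√2374 − √731) = 0.036 × (48.7237 − 27.0370) = 0.036 × 21.6867 = 0.78072 W/m².
Set 5.35 ln(C/422) = 0.78072: ln(C/422) = 0.78072/5.35 = 0.14593, so C = 422 × e^0.14593 = 422 × 1.15712 = 488.30 ppm.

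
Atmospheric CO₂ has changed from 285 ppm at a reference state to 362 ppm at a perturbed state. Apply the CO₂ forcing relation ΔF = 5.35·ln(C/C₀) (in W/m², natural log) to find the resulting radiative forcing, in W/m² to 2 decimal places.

CO₂: 5.35 × ln(362/285) = 5.35 × ln(1.27018) = 5.35 × 0.23916 = 1.2795 W/m².

ΔF = 1.28 W/m²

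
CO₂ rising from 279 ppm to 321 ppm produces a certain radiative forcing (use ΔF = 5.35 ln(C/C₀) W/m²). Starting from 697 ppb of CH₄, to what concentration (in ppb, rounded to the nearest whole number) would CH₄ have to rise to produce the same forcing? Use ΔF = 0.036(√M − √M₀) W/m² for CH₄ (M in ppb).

M ≈ 2232 ppb

CO₂ forcing: 5.35 × ln(321/279) = 5.35 × 0.140229 = 0.75023 W/m².
Set 0.036(√M − √697) = 0.75023: √M = 0.75023/0.036 + √697 = 20.8397 + 26.4008 = 47.2405.
M = (47.2405)² = 2231.66 ppb.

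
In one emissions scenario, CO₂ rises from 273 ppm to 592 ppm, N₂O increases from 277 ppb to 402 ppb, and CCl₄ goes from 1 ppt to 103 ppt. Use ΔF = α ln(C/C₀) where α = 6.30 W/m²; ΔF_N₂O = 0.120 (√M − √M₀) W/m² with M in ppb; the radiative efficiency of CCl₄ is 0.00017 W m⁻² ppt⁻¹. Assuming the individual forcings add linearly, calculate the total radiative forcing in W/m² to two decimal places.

ΔF = 5.30 W/m²

CO₂: 6.30 × ln(592/273) = 6.30 × ln(2.16850) = 6.30 × 0.77404 = 4.8765 W/m².
N₂O: 0.120 × (√402 − √277) = 0.120 × (20.0499 − 16.6433) = 0.120 × 3.4066 = 0.4088 W/m².
CCl₄: ΔF = 0.00017 × (103 − 1) = 0.00017 × 102 = 0.0173 W/m².
Total ΔF = 4.8765 + 0.4088 + 0.0173 = 5.3026 W/m².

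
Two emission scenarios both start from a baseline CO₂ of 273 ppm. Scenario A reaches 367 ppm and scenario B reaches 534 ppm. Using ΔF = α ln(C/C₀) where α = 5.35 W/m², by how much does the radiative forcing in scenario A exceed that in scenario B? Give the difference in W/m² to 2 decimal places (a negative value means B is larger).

ΔF_A = 5.35 ln(367/273) = 5.35 × 0.29589 = 1.5830 W/m².
ΔF_B = 5.35 ln(534/273) = 5.35 × 0.67092 = 3.5894 W/m².
Difference: 1.5830 − 3.5894 = -2.0064 W/m².
(Equivalently, ΔF_A − ΔF_B = 5.35 ln(367/534) = 5.35 × -0.37503 = -2.0064 W/m².)

ΔF_A − ΔF_B = -2.01 W/m²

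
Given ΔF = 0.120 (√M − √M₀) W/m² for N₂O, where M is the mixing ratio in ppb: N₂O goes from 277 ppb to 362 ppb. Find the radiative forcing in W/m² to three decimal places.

ΔF = 0.286 W/m²

N₂O: 0.120 × (√362 − √277) = 0.120 × (19.0263 − 16.6433) = 0.120 × 2.3830 = 0.2860 W/m².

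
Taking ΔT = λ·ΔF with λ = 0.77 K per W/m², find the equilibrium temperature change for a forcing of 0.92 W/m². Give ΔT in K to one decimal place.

ΔT = 0.7 K

ΔT = λ ΔF = 0.77 × 0.92 = 0.7084 K.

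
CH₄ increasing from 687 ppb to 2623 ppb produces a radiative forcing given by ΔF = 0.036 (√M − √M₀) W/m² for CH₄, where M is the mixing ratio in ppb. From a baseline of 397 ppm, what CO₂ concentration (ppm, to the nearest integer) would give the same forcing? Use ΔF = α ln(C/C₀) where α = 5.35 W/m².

C ≈ 470 ppm

CH₄ forcing: 0.036 × (√2623 − √687) = 0.036 × (51.2152 − 26.2107) = 0.036 × 25.0045 = 0.90016 W/m².
Set 5.35 ln(C/397) = 0.90016: ln(C/397) = 0.90016/5.35 = 0.16825, so C = 397 × e^0.16825 = 397 × 1.18323 = 469.74 ppm.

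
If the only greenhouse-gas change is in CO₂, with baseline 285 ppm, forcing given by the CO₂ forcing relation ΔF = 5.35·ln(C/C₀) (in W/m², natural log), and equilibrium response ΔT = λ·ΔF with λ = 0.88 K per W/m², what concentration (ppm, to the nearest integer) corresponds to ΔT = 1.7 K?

C ≈ 409 ppm

Required forcing: ΔF = ΔT/λ = 1.7/0.88 = 1.9318 W/m².
Then ln(C/285) = ΔF/5.35 = 1.9318/5.35 = 0.36108.
So C = 285 × e^0.36108 = 285 × 1.43488 = 408.94 ppm.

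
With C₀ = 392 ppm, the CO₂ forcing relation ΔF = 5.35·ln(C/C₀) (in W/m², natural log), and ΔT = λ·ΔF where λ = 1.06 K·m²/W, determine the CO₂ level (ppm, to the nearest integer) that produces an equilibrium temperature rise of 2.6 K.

C ≈ 620 ppm

Required forcing: ΔF = ΔT/λ = 2.6/1.06 = 2.4528 W/m².
Then ln(C/392) = ΔF/5.35 = 2.4528/5.35 = 0.45847.
So C = 392 × e^0.45847 = 392 × 1.58165 = 620.01 ppm.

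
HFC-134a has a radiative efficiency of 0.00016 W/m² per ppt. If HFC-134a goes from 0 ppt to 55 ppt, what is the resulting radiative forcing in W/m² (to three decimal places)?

HFC-134a: ΔF = 0.00016 × (55 − 0) = 0.00016 × 55 = 0.0088 W/m².

ΔF = 0.009 W/m²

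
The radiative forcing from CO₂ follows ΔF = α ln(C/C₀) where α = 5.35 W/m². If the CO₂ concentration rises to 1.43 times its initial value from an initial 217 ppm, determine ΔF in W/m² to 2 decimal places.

Because the forcing depends only on the ratio C/C₀, the initial concentration does not enter.
ΔF = 5.35 × ln(1.43) = 5.35 × 0.35767 = 1.9135 W/m².

ΔF = 1.91 W/m²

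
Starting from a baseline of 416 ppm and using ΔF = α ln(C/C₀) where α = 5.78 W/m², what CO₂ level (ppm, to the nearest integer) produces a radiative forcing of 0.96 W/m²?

C ≈ 491 ppm

Set 5.78 ln(C/416) = 0.96, so ln(C/416) = 0.96/5.78 = 0.16609.
Then C/416 = e^0.16609 = 1.18068, giving C = 416 × 1.18068 = 491.16 ppm.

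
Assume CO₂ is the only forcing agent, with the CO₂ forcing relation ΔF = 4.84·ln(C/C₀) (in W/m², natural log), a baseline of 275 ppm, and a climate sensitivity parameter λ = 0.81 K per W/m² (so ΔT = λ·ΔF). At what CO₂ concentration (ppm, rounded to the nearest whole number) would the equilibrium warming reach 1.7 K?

Required forcing: ΔF = ΔT/λ = 1.7/0.81 = 2.0988 W/m².
Then ln(C/275) = ΔF/4.84 = 2.0988/4.84 = 0.43364.
So C = 275 × e^0.43364 = 275 × 1.54286 = 424.29 ppm.

C ≈ 424 ppm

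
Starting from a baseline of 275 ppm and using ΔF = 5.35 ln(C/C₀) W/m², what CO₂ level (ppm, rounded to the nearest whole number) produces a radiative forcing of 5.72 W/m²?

C ≈ 801 ppm

Set 5.35 ln(C/275) = 5.72, so ln(C/275) = 5.72/5.35 = 1.06916.
Then C/275 = e^1.06916 = 2.91293, giving C = 275 × 2.91293 = 801.06 ppm.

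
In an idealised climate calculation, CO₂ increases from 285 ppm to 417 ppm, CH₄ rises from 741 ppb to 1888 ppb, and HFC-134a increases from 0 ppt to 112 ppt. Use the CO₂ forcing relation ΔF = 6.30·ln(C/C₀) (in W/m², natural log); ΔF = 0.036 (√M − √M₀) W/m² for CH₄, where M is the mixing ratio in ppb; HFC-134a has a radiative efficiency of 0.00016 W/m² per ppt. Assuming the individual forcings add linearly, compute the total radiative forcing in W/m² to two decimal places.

CO₂: 6.30 × ln(417/285) = 6.30 × ln(1.46316) = 6.30 × 0.38060 = 2.3978 W/m².
CH₄: 0.036 × (√1888 − √741) = 0.036 × (43.4511 − 27.2213) = 0.036 × 16.2298 = 0.5843 W/m².
HFC-134a: ΔF = 0.00016 × (112 − 0) = 0.00016 × 112 = 0.0179 W/m².
Total ΔF = 2.3978 + 0.5843 + 0.0179 = 3.0000 W/m².

ΔF = 3.00 W/m²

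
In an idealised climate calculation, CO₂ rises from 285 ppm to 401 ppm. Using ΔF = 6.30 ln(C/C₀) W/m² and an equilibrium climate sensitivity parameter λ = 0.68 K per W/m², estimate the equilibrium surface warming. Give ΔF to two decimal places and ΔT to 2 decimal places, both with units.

CO₂: 6.30 × ln(401/285) = 6.30 × ln(1.40702) = 6.30 × 0.34147 = 2.1513 W/m².
ΔT = λ ΔF = 0.68 × 2.15 = 1.4620 K.

ΔF = 2.15 W/m²; ΔT = 1.46 K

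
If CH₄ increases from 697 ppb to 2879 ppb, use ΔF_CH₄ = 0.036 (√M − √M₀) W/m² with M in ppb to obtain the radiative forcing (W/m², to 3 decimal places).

CH₄: 0.036 × (√2879 − √697) = 0.036 × (53.6563 − 26.4008) = 0.036 × 27.2555 = 0.9812 W/m².

ΔF = 0.981 W/m²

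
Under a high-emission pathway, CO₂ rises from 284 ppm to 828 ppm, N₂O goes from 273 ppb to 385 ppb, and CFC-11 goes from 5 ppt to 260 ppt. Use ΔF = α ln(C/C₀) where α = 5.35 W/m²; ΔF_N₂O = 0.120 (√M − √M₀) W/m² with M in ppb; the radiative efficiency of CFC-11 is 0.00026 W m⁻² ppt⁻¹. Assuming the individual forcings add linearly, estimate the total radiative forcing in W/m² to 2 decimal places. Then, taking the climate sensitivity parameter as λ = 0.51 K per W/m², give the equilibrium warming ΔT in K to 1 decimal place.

CO₂: 5.35 × ln(828/284) = 5.35 × ln(2.91549) = 5.35 × 1.07004 = 5.7247 W/m².
N₂O: 0.120 × (√385 − √273) = 0.120 × (19.6214 − 16.5227) = 0.120 × 3.0987 = 0.3718 W/m².
CFC-11: ΔF = 0.00026 × (260 − 5) = 0.00026 × 255 = 0.0663 W/m².
Total ΔF = 5.7247 + 0.3718 + 0.0663 = 6.1628 W/m².
ΔT = λ ΔF = 0.51 × 6.16 = 3.1416 K.

ΔF = 6.16 W/m²; ΔT = 3.1 K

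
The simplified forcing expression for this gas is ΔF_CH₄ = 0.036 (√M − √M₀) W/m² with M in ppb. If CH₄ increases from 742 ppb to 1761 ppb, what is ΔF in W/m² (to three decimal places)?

ΔF = 0.530 W/m²

CH₄: 0.036 × (√1761 − √742) = 0.036 × (41.9643 − 27.2397) = 0.036 × 14.7246 = 0.5301 W/m².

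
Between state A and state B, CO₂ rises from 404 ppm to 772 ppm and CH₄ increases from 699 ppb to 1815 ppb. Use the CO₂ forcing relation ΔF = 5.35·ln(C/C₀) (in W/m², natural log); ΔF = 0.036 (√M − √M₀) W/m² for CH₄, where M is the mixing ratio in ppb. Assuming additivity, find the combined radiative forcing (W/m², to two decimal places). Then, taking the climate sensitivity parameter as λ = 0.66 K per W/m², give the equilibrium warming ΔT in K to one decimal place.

ΔF = 4.05 W/m²; ΔT = 2.7 K

CO₂: 5.35 × ln(772/404) = 5.35 × ln(1.91089) = 5.35 × 0.64757 = 3.4645 W/m².
CH₄: 0.036 × (√1815 − √699) = 0.036 × (42.6028 − 26.4386) = 0.036 × 16.1642 = 0.5819 W/m².
Total ΔF = 3.4645 + 0.5819 = 4.0464 W/m².
ΔT = λ ΔF = 0.66 × 4.05 = 2.6730 K.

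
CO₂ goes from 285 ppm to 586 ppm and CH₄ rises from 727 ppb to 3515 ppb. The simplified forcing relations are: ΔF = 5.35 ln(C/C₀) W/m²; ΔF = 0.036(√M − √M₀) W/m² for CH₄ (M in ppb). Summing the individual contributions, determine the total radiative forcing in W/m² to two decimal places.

CO₂: 5.35 × ln(586/285) = 5.35 × ln(2.05614) = 5.35 × 0.72083 = 3.8564 W/m².
CH₄: 0.036 × (√3515 − √727) = 0.036 × (59.2874 − 26.9629) = 0.036 × 32.3245 = 1.1637 W/m².
Total ΔF = 3.8564 + 1.1637 = 5.0201 W/m².

ΔF = 5.02 W/m²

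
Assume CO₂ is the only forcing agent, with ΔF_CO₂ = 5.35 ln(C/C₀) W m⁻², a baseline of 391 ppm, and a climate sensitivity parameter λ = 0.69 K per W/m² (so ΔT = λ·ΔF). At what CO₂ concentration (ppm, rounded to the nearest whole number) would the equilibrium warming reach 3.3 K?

C ≈ 956 ppm

Required forcing: ΔF = ΔT/λ = 3.3/0.69 = 4.7826 W/m².
Then ln(C/391) = ΔF/5.35 = 4.7826/5.35 = 0.89394.
So C = 391 × e^0.89394 = 391 × 2.44474 = 955.89 ppm.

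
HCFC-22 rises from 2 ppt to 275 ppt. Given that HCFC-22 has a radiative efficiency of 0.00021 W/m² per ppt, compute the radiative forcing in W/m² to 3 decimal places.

ΔF = 0.057 W/m²

HCFC-22: ΔF = 0.00021 × (275 − 2) = 0.00021 × 273 = 0.0573 W/m².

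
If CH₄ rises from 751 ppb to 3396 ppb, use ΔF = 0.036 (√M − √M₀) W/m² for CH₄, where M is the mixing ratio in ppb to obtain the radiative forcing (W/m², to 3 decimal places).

CH₄: 0.036 × (√3396 − √751) = 0.036 × (58.2752 − 27.4044) = 0.036 × 30.8708 = 1.1113 W/m².

ΔF = 1.111 W/m²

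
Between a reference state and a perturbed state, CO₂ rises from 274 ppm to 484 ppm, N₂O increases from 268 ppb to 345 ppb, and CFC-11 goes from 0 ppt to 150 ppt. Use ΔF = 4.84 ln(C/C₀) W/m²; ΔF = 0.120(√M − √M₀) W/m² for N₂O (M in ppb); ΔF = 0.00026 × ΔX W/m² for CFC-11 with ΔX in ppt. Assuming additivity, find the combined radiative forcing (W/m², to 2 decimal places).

CO₂: 4.84 × ln(484/274) = 4.84 × ln(1.76642) = 4.84 × 0.56895 = 2.7537 W/m².
N₂O: 0.120 × (√345 − √268) = 0.120 × (18.5742 − 16.3707) = 0.120 × 2.2035 = 0.2644 W/m².
CFC-11: ΔF = 0.00026 × (150 − 0) = 0.00026 × 150 = 0.0390 W/m².
Total ΔF = 2.7537 + 0.2644 + 0.0390 = 3.0571 W/m².

ΔF = 3.06 W/m²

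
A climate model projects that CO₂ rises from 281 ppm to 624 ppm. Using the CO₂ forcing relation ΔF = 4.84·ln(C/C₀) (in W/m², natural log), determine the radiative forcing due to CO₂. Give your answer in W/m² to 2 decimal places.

CO₂: 4.84 × ln(624/281) = 4.84 × ln(2.22064) = 4.84 × 0.79780 = 3.8614 W/m².

ΔF = 3.86 W/m²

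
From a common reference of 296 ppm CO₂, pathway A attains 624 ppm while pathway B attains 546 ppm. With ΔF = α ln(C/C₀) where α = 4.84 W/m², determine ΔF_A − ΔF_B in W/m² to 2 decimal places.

ΔF_A = 4.84 ln(624/296) = 4.84 × 0.74579 = 3.6096 W/m².
ΔF_B = 4.84 ln(546/296) = 4.84 × 0.61226 = 2.9633 W/m².
Difference: 3.6096 − 2.9633 = 0.6463 W/m².
(Equivalently, ΔF_A − ΔF_B = 4.84 ln(624/546) = 4.84 × 0.13353 = 0.6463 W/m².)

ΔF_A − ΔF_B = 0.65 W/m²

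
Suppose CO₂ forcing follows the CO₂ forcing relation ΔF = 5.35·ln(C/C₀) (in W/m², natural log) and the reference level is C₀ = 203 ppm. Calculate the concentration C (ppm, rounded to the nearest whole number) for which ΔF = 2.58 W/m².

C ≈ 329 ppm

Set 5.35 ln(C/203) = 2.58, so ln(C/203) = 2.58/5.35 = 0.48224.
Then C/203 = e^0.48224 = 1.61970, giving C = 203 × 1.61970 = 328.80 ppm.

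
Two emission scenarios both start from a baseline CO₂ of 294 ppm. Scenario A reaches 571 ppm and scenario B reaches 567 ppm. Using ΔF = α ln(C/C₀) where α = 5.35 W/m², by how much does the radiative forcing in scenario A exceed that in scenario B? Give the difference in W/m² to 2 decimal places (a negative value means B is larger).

ΔF_A = 5.35 ln(571/294) = 5.35 × 0.66381 = 3.5514 W/m².
ΔF_B = 5.35 ln(567/294) = 5.35 × 0.65678 = 3.5138 W/m².
Difference: 3.5514 − 3.5138 = 0.0376 W/m².

ΔF_A − ΔF_B = 0.04 W/m²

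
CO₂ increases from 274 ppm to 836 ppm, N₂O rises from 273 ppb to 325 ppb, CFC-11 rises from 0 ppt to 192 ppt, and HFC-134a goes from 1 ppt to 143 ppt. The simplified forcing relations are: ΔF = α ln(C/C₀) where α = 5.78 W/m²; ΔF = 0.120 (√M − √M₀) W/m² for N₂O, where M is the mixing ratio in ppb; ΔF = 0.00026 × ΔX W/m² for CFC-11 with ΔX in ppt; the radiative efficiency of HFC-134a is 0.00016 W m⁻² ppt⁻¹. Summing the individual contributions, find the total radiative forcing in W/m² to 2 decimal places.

ΔF = 6.70 W/m²

CO₂: 5.78 × ln(836/274) = 5.78 × ln(3.05109) = 5.78 × 1.11550 = 6.4476 W/m².
N₂O: 0.120 × (√325 − √273) = 0.120 × (18.0278 − 16.5227) = 0.120 × 1.5051 = 0.1806 W/m².
CFC-11: ΔF = 0.00026 × (192 − 0) = 0.00026 × 192 = 0.0499 W/m².
HFC-134a: ΔF = 0.00016 × (143 − 1) = 0.00016 × 142 = 0.0227 W/m².
Total ΔF = 6.4476 + 0.1806 + 0.0499 + 0.0227 = 6.7008 W/m².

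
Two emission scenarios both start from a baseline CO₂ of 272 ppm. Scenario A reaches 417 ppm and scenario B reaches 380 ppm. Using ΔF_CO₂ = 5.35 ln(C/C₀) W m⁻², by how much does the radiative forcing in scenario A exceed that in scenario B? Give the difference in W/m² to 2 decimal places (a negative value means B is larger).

ΔF_A − ΔF_B = 0.50 W/m²

ΔF_A = 5.35 ln(417/272) = 5.35 × 0.42728 = 2.2859 W/m².
ΔF_B = 5.35 ln(380/272) = 5.35 × 0.33437 = 1.7889 W/m².
Difference: 2.2859 − 1.7889 = 0.4970 W/m².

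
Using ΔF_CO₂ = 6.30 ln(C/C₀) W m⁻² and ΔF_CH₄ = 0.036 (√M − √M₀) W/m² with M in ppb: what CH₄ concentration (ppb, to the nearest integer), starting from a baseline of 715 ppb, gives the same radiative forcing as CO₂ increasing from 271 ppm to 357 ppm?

CO₂ forcing: 6.30 × ln(357/271) = 6.30 × 0.275617 = 1.73639 W/m².
Set 0.036(√M − √715) = 1.73639: √M = 1.73639/0.036 + √715 = 48.2331 + 26.7395 = 74.9726.
M = (74.9726)² = 5620.89 ppb.

M ≈ 5621 ppb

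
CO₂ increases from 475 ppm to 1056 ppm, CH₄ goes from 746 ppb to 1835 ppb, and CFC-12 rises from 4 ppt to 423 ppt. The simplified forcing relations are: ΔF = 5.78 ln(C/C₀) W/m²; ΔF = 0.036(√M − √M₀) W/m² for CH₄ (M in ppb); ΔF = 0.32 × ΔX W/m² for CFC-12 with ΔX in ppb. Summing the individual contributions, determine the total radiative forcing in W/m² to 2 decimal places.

CO₂: 5.78 × ln(1056/475) = 5.78 × ln(2.22316) = 5.78 × 0.79893 = 4.6178 W/m².
CH₄: 0.036 × (√1835 − √746) = 0.036 × (42.8369 − 27.3130) = 0.036 × 15.5239 = 0.5589 W/m².
CFC-12: Δ = 423 − 4 = 419 ppt = 0.419 ppb; ΔF = 0.32 × 0.419 = 0.1341 W/m².
Total ΔF = 4.6178 + 0.5589 + 0.1341 = 5.3108 W/m².

ΔF = 5.31 W/m²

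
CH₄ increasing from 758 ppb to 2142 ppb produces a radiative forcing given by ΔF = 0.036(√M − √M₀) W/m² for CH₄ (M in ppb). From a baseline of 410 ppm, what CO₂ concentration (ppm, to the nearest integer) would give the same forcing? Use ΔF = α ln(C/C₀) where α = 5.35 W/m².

CH₄ forcing: 0.036 × (√2142 − √758) = 0.036 × (46.2817 − 27.5318) = 0.036 × 18.7499 = 0.67500 W/m².
Set 5.35 ln(C/410) = 0.67500: ln(C/410) = 0.67500/5.35 = 0.12617, so C = 410 × e^0.12617 = 410 × 1.13448 = 465.14 ppm.

C ≈ 465 ppm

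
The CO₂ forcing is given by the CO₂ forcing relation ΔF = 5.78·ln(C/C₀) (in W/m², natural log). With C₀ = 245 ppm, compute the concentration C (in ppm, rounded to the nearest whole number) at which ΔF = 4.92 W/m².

C ≈ 574 ppm

Set 5.78 ln(C/245) = 4.92, so ln(C/245) = 4.92/5.78 = 0.85121.
Then C/245 = e^0.85121 = 2.34248, giving C = 245 × 2.34248 = 573.91 ppm.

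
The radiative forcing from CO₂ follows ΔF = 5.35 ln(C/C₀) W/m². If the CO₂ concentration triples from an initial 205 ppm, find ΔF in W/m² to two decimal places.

Because the forcing depends only on the ratio C/C₀, the initial concentration does not enter.
ΔF = 5.35 × ln(3) = 5.35 × 1.09861 = 5.8776 W/m².

ΔF = 5.88 W/m²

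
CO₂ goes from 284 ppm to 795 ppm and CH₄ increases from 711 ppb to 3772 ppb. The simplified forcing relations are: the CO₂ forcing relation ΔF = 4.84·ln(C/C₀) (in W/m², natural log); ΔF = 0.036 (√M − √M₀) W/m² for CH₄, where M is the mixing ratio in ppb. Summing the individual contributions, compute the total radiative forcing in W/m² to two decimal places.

CO₂: 4.84 × ln(795/284) = 4.84 × ln(2.79930) = 4.84 × 1.02937 = 4.9822 W/m².
CH₄: 0.036 × (√3772 − √711) = 0.036 × (61.4166 − 26.6646) = 0.036 × 34.7520 = 1.2511 W/m².
Total ΔF = 4.9822 + 1.2511 = 6.2333 W/m².

ΔF = 6.23 W/m²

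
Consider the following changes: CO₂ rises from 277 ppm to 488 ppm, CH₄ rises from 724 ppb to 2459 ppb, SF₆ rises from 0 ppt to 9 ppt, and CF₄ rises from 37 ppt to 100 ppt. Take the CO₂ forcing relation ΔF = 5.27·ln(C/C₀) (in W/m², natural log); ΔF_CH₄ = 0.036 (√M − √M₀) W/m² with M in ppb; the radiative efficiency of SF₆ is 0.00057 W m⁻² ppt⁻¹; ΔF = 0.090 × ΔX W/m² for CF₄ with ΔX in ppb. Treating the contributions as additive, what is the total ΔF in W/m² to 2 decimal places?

ΔF = 3.81 W/m²

CO₂: 5.27 × ln(488/277) = 5.27 × ln(1.76173) = 5.27 × 0.56630 = 2.9844 W/m².
CH₄: 0.036 × (√2459 − √724) = 0.036 × (49.5883 − 26.9072) = 0.036 × 22.6811 = 0.8165 W/m².
SF₆: ΔF = 0.00057 × (9 − 0) = 0.00057 × 9 = 0.0051 W/m².
CF₄: Δ = 100 − 37 = 63 ppt = 0.063 ppb; ΔF = 0.090 × 0.063 = 0.0057 W/m².
Total ΔF = 2.9844 + 0.8165 + 0.0051 + 0.0057 = 3.8117 W/m².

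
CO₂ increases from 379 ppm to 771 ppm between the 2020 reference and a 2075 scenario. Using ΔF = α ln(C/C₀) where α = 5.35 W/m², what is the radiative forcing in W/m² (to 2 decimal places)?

ΔF = 3.80 W/m²

CO₂: 5.35 × ln(771/379) = 5.35 × ln(2.03430) = 5.35 × 0.71015 = 3.7993 W/m².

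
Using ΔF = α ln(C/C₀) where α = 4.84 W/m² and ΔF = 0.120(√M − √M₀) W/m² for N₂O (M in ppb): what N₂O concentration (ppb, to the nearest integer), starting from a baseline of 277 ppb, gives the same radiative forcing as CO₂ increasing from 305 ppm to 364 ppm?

CO₂ forcing: 4.84 × ln(364/305) = 4.84 × 0.176842 = 0.85592 W/m².
Set 0.120(√M − √277) = 0.85592: √M = 0.85592/0.120 + √277 = 7.1327 + 16.6433 = 23.7760.
M = (23.7760)² = 565.30 ppb.

M ≈ 565 ppb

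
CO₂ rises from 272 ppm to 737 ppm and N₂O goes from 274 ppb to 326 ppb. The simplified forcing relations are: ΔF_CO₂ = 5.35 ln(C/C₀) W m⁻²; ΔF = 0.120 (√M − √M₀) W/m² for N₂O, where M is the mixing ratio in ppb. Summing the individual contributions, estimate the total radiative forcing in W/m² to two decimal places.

ΔF = 5.51 W/m²

CO₂: 5.35 × ln(737/272) = 5.35 × ln(2.70956) = 5.35 × 0.99679 = 5.3328 W/m².
N₂O: 0.120 × (√326 − √274) = 0.120 × (18.0555 − 16.5529) = 0.120 × 1.5026 = 0.1803 W/m².
Total ΔF = 5.3328 + 0.1803 = 5.5131 W/m².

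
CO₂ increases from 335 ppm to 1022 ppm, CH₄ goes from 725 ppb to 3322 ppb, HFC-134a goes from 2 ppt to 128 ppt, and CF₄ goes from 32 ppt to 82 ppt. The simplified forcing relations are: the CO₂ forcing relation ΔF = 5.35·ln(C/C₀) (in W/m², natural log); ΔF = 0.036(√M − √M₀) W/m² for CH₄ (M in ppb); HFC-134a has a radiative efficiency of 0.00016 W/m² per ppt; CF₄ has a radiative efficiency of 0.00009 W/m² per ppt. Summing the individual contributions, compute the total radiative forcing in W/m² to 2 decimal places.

ΔF = 7.10 W/m²

CO₂: 5.35 × ln(1022/335) = 5.35 × ln(3.05075) = 5.35 × 1.11539 = 5.9673 W/m².
CH₄: 0.036 × (√3322 − √725) = 0.036 × (57.6368 − 26.9258) = 0.036 × 30.7110 = 1.1056 W/m².
HFC-134a: ΔF = 0.00016 × (128 − 2) = 0.00016 × 126 = 0.0202 W/m².
CF₄: ΔF = 0.00009 × (82 − 32) = 0.00009 × 50 = 0.0045 W/m².
Total ΔF = 5.9673 + 1.1056 + 0.0202 + 0.0045 = 7.0976 W/m².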